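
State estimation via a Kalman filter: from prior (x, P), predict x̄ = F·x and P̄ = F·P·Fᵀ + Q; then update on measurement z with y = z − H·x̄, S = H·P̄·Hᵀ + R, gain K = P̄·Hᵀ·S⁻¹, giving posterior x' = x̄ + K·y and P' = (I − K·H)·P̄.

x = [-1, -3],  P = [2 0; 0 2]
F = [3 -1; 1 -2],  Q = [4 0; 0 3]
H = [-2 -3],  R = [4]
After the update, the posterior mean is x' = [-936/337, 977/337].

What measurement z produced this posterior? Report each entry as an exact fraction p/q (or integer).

x̄ = F·x = [0, 5]
P̄ = F·P·Fᵀ + Q = [24 10; 10 13]
S = H·P̄·Hᵀ + R = [337]
K = P̄·Hᵀ·S⁻¹ = [-78/337; -59/337]
x' − x̄ = [-936/337, -708/337] = K·y
y = (KᵀK)⁻¹·Kᵀ·(x' − x̄) = [12]
z = y + H·x̄ = [12] + [-15] = [-3]

z = [-3]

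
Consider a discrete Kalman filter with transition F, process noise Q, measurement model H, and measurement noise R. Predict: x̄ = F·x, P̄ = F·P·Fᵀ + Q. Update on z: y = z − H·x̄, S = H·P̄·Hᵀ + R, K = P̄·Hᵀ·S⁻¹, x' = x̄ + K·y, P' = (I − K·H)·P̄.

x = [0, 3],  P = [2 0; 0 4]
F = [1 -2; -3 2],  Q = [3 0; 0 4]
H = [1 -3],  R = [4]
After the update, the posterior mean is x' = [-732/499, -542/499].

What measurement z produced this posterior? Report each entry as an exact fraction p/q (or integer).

z = [2]

x̄ = F·x = [-6, 6]
P̄ = F·P·Fᵀ + Q = [21 -22; -22 38]
S = H·P̄·Hᵀ + R = [499]
K = P̄·Hᵀ·S⁻¹ = [87/499; -136/499]
x' − x̄ = [2262/499, -3536/499] = K·y
y = (KᵀK)⁻¹·Kᵀ·(x' − x̄) = [26]
z = y + H·x̄ = [26] + [-24] = [2]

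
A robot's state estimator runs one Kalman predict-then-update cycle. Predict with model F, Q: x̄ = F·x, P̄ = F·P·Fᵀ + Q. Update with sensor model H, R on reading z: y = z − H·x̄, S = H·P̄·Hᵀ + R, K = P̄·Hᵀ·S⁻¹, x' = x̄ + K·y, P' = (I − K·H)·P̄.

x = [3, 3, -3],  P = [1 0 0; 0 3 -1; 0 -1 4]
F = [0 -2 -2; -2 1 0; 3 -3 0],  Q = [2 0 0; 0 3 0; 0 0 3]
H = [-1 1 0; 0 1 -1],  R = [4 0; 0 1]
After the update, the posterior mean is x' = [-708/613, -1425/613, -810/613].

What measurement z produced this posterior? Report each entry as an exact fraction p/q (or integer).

x̄ = F·x = [0, -3, 0]
P̄ = F·P·Fᵀ + Q = [22 -4 12; -4 10 -15; 12 -15 39]
S = H·P̄·Hᵀ + R = [44 41; 41 80]
K = P̄·Hᵀ·S⁻¹ = [-1424/1839 362/1839; 95/1839 526/1839; 18/613 -423/613]
x' − x̄ = [-708/613, 414/613, -810/613] = K·y
y = (KᵀK)⁻¹·Kᵀ·(x' − x̄) = [2, 2]
z = y + H·x̄ = [2, 2] + [-3, -3] = [-1, -1]

z = [-1, -1]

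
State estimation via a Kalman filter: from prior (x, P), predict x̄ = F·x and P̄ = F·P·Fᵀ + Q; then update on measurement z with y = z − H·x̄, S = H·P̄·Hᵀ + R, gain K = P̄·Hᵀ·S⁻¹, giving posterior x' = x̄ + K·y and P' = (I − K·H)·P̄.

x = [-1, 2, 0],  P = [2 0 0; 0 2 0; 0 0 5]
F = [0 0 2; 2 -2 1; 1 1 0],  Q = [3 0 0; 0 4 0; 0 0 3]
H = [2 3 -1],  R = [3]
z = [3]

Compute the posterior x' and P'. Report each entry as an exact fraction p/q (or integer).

x' = [1672/447, -592/447, 293/447]
P' = [4505/447 -2750/447 532/447; -2750/447 2150/447 665/447; 532/447 665/447 3080/447]

x̄ = F·x = [0, -6, 1]
P̄ = F·P·Fᵀ + Q = [23 10 0; 10 25 0; 0 0 7]
y = z − H·x̄ = [22]
S = H·P̄·Hᵀ + R = [447]
K = P̄·Hᵀ·S⁻¹ = [76/447; 95/447; -7/447]
x' = x̄ + K·y = [1672/447, -592/447, 293/447]
P' = (I − K·H)·P̄ = [4505/447 -2750/447 532/447; -2750/447 2150/447 665/447; 532/447 665/447 3080/447]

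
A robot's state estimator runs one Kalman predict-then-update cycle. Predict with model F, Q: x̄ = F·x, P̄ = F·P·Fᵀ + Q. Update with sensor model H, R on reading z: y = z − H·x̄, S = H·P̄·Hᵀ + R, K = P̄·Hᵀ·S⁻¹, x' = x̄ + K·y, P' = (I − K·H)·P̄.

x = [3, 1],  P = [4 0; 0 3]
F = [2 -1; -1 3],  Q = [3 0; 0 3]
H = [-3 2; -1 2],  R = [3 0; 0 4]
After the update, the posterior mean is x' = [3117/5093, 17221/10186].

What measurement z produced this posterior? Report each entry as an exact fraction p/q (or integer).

z = [2, 2]

x̄ = F·x = [5, 0]
P̄ = F·P·Fᵀ + Q = [22 -17; -17 34]
S = H·P̄·Hᵀ + R = [541 338; 338 230]
K = P̄·Hᵀ·S⁻¹ = [-2036/5093 1752/5093; -680/5093 5763/10186]
x' − x̄ = [-22348/5093, 17221/10186] = K·y
y = (KᵀK)⁻¹·Kᵀ·(x' − x̄) = [17, 7]
z = y + H·x̄ = [17, 7] + [-15, -5] = [2, 2]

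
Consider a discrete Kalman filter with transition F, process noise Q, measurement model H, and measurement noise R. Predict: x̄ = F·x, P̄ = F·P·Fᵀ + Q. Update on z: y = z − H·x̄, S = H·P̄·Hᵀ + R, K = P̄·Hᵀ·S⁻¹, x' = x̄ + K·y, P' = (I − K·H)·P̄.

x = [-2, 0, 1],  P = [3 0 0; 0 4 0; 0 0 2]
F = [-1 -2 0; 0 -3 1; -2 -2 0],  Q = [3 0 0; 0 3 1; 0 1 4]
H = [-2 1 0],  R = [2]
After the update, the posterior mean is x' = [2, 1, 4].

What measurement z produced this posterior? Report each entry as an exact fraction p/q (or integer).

z = [-3]

x̄ = F·x = [2, 1, 4]
P̄ = F·P·Fᵀ + Q = [22 24 22; 24 41 25; 22 25 32]
S = H·P̄·Hᵀ + R = [35]
K = P̄·Hᵀ·S⁻¹ = [-4/7; -1/5; -19/35]
x' − x̄ = [0, 0, 0] = K·y
y = (KᵀK)⁻¹·Kᵀ·(x' − x̄) = [0]
z = y + H·x̄ = [0] + [-3] = [-3]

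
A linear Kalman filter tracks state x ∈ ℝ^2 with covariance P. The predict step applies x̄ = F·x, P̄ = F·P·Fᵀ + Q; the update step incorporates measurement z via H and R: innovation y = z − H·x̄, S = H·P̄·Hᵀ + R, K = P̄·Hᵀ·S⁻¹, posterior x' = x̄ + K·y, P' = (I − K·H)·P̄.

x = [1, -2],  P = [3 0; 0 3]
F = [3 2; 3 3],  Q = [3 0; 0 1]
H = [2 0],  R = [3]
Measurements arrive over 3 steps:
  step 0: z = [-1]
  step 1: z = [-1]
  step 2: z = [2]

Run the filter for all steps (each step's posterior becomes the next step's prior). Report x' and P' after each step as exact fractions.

step 0: x̄ = F·x = [-1, -3]
step 0: P̄ = F·P·Fᵀ + Q = [42 45; 45 55]
step 0: y = z − H·x̄ = [1]
step 0: S = H·P̄·Hᵀ + R = [171]
step 0: K = P̄·Hᵀ·S⁻¹ = [28/57; 10/19]
step 0: x' = x̄ + K·y = [-29/57, -47/19]
step 0: P' = (I − K·H)·P̄ = [14/19 15/19; 15/19 145/19]
step 1: x̄ = F·x = [-123/19, -170/19]
step 1: P̄ = F·P·Fᵀ + Q = [943/19 1221/19; 1221/19 1720/19]
step 1: y = z − H·x̄ = [227/19]
step 1: S = H·P̄·Hᵀ + R = [3829/19]
step 1: K = P̄·Hᵀ·S⁻¹ = [1886/3829; 2442/3829]
step 1: x' = x̄ + K·y = [-2255/3829, -5084/3829]
step 1: P' = (I − K·H)·P̄ = [2829/3829 3663/3829; 3663/3829 32764/3829]
step 2: x̄ = F·x = [-2419/547, -22017/3829]
step 2: P̄ = F·P·Fᵀ + Q = [30280/547 39570/547; 39570/547 390100/3829]
step 2: y = z − H·x̄ = [5932/547]
step 2: S = H·P̄·Hᵀ + R = [122761/547]
step 2: K = P̄·Hᵀ·S⁻¹ = [60560/122761; 79140/122761]
step 2: x' = x̄ + K·y = [113863/122761, 1066509/859327]
step 2: P' = (I − K·H)·P̄ = [90840/122761 118710/122761; 118710/122761 7398700/859327]

step 0: x' = [-29/57, -47/19], P' = [14/19 15/19; 15/19 145/19]
step 1: x' = [-2255/3829, -5084/3829], P' = [2829/3829 3663/3829; 3663/3829 32764/3829]
step 2: x' = [113863/122761, 1066509/859327], P' = [90840/122761 118710/122761; 118710/122761 7398700/859327]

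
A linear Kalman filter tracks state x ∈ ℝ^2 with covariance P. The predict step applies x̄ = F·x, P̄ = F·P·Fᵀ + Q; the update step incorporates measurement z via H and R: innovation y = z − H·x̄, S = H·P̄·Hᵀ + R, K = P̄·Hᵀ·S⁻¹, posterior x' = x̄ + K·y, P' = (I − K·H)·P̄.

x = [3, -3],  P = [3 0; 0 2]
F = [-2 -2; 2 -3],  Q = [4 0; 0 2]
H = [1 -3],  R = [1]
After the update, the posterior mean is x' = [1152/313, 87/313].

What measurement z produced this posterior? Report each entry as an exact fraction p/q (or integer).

x̄ = F·x = [0, 15]
P̄ = F·P·Fᵀ + Q = [24 0; 0 32]
S = H·P̄·Hᵀ + R = [313]
K = P̄·Hᵀ·S⁻¹ = [24/313; -96/313]
x' − x̄ = [1152/313, -4608/313] = K·y
y = (KᵀK)⁻¹·Kᵀ·(x' − x̄) = [48]
z = y + H·x̄ = [48] + [-45] = [3]

z = [3]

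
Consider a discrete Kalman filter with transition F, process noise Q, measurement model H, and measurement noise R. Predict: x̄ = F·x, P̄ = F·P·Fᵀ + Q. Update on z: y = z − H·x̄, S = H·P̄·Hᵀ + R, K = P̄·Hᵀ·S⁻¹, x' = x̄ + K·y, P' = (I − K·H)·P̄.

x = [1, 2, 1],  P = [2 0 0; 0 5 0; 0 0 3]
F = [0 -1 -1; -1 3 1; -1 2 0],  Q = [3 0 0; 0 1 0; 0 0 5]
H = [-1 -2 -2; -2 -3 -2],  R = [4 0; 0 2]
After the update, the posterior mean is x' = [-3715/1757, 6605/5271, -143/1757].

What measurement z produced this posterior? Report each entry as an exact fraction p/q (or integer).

x̄ = F·x = [-3, 6, 3]
P̄ = F·P·Fᵀ + Q = [11 -18 -10; -18 51 32; -10 32 27]
S = H·P̄·Hᵀ + R = [471 570; 570 701]
K = P̄·Hᵀ·S⁻¹ = [635/1757 -386/1757; -578/5271 -297/1757; -536/1757 110/1757]
x' − x̄ = [1556/1757, -25021/5271, -5414/1757] = K·y
y = (KᵀK)⁻¹·Kᵀ·(x' − x̄) = [14, 19]
z = y + H·x̄ = [14, 19] + [-15, -18] = [-1, 1]

z = [-1, 1]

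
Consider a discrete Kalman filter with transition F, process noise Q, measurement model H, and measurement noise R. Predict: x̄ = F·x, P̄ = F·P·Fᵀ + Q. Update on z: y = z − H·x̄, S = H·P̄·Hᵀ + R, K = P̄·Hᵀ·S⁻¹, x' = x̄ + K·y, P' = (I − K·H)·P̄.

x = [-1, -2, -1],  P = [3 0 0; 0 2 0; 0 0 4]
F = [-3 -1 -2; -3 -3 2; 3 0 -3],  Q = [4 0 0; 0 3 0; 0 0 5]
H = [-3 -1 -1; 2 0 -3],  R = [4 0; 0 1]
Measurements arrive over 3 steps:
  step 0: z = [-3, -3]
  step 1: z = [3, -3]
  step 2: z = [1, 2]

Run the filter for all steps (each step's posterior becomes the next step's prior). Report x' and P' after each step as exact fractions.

step 0: x̄ = F·x = [7, 7, 0]
step 0: P̄ = F·P·Fᵀ + Q = [49 17 -3; 17 64 -51; -3 -51 68]
step 0: y = z − H·x̄ = [25, -17]
step 0: S = H·P̄·Hᵀ + R = [559 -298; -298 845]
step 0: K = P̄·Hᵀ·S⁻¹ = [-104159/383551 11835/383551; 1646/383551 85461/383551; -69340/383551 -119774/383551]
step 0: x' = x̄ + K·y = [-120313/383551, 1273170/383551, 302658/383551]
step 0: P' = (I − K·H)·P̄ = [758055/383551 -2358954/383551 501425/383551; -2358954/383551 8671401/383551 -1601123/383551; 501425/383551 -1601123/383551 374208/383551]
step 1: x̄ = F·x = [-1517547/383551, -2853255/383551, -1268913/383551]
step 1: P̄ = F·P·Fᵀ + Q = [3983816/383551 -3372074/383551 -799479/383551; -3372074/383551 58247793/383551 5274111/383551; -799479/383551 5274111/383551 3082472/383551]
step 1: y = z − H·x̄ = [-7524156/383551, -274614/54793]
step 1: S = H·P̄·Hᵀ + R = [84237717/383551 330664/54793; 330664/54793 7664973/54793]
step 1: K = P̄·Hᵀ·S⁻¹ = [-1150883707/11770015433 2323606783/11770015433; -7334717714/11770015433 -4633890891/11770015433; -768027354/11770015433 -2346188050/11770015433]
step 1: x' = x̄ + K·y = [-3239770113/1070001403, 7232041467/1070001403, -1101262905/1070001403]
step 1: P' = (I − K·H)·P̄ = [36107722736/11770015433 -127016912943/11770015433 23297279563/11770015433; -127016912943/11770015433 493522921350/11770015433 -83133311665/11770015433; 23297279563/11770015433 -83133311665/11770015433 16313582392/11770015433]
step 2: x̄ = F·x = [4689794682/1070001403, -834078816/62941259, -6415521624/1070001403]
step 2: P̄ = F·P·Fᵀ + Q = [115759447712/11770015433 -6850133110/692353849 -2322306159/1070001403; -6850133110/692353849 11415114619/40726697 1719575433/62941259; -2322306159/1070001403 1719575433/62941259 10117344653/1070001403]
step 2: y = z − H·x̄ = [-5455476047/1070001403, -26486151430/1070001403]
step 2: S = H·P̄·Hᵀ + R = [4290309435442/11770015433 658084456687/11770015433; 658084456687/11770015433 1782969339916/11770015433]
step 2: K = P̄·Hᵀ·S⁻¹ = [-48326294439253/613118569902591 123803775180817/613118569902591; -142856972704479/204372856634197 -84545586666898/204372856634197; -32436891111731/613118569902591 -120406903368505/613118569902591]
step 2: x' = x̄ + K·y = [-130880563645919/613118569902591, 112866963321223/204372856634197, -530280879408559/613118569902591]
step 2: P' = (I − K·H)·P̄ = [1945881790229048/613118569902591 -2300108931563075/204372856634197 1255986601759093/613118569902591; -2300108931563075/204372856634197 8976978777660225/204372856634197 -1505224092153084/204372856634197; 1255986601759093/613118569902591 -1505224092153084/204372856634197 877460035628897/613118569902591]

step 0: x' = [-120313/383551, 1273170/383551, 302658/383551], P' = [758055/383551 -2358954/383551 501425/383551; -2358954/383551 8671401/383551 -1601123/383551; 501425/383551 -1601123/383551 374208/383551]
step 1: x' = [-3239770113/1070001403, 7232041467/1070001403, -1101262905/1070001403], P' = [36107722736/11770015433 -127016912943/11770015433 23297279563/11770015433; -127016912943/11770015433 493522921350/11770015433 -83133311665/11770015433; 23297279563/11770015433 -83133311665/11770015433 16313582392/11770015433]
step 2: x' = [-130880563645919/613118569902591, 112866963321223/204372856634197, -530280879408559/613118569902591], P' = [1945881790229048/613118569902591 -2300108931563075/204372856634197 1255986601759093/613118569902591; -2300108931563075/204372856634197 8976978777660225/204372856634197 -1505224092153084/204372856634197; 1255986601759093/613118569902591 -1505224092153084/204372856634197 877460035628897/613118569902591]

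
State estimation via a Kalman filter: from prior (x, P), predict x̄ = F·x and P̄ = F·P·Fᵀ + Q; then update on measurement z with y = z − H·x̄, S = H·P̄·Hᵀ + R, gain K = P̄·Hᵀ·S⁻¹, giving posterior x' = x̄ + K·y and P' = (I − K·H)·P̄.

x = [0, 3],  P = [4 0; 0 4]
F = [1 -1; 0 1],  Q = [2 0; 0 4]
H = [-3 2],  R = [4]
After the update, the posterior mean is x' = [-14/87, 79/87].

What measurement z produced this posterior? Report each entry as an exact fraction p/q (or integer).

z = [2]

x̄ = F·x = [-3, 3]
P̄ = F·P·Fᵀ + Q = [10 -4; -4 8]
S = H·P̄·Hᵀ + R = [174]
K = P̄·Hᵀ·S⁻¹ = [-19/87; 14/87]
x' − x̄ = [247/87, -182/87] = K·y
y = (KᵀK)⁻¹·Kᵀ·(x' − x̄) = [-13]
z = y + H·x̄ = [-13] + [15] = [2]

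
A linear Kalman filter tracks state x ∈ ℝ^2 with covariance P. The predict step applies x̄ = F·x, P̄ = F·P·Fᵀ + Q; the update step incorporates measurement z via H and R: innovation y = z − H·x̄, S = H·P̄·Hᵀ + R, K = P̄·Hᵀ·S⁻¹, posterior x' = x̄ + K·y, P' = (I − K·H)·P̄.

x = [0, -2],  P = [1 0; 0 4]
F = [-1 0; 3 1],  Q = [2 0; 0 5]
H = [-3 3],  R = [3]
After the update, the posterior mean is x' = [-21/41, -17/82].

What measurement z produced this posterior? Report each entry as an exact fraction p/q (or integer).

x̄ = F·x = [0, -2]
P̄ = F·P·Fᵀ + Q = [3 -3; -3 18]
S = H·P̄·Hᵀ + R = [246]
K = P̄·Hᵀ·S⁻¹ = [-3/41; 21/82]
x' − x̄ = [-21/41, 147/82] = K·y
y = (KᵀK)⁻¹·Kᵀ·(x' − x̄) = [7]
z = y + H·x̄ = [7] + [-6] = [1]

z = [1]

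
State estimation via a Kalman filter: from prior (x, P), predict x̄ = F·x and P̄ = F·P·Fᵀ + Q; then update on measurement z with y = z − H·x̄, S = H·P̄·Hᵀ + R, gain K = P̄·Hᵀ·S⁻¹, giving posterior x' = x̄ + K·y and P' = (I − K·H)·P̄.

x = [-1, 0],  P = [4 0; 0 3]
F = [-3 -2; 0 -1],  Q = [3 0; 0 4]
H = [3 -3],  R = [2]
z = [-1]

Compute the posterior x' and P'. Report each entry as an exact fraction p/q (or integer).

x̄ = F·x = [3, 0]
P̄ = F·P·Fᵀ + Q = [51 6; 6 7]
y = z − H·x̄ = [-10]
S = H·P̄·Hᵀ + R = [416]
K = P̄·Hᵀ·S⁻¹ = [135/416; -3/416]
x' = x̄ + K·y = [-51/208, 15/208]
P' = (I − K·H)·P̄ = [2991/416 2901/416; 2901/416 2903/416]

x' = [-51/208, 15/208]
P' = [2991/416 2901/416; 2901/416 2903/416]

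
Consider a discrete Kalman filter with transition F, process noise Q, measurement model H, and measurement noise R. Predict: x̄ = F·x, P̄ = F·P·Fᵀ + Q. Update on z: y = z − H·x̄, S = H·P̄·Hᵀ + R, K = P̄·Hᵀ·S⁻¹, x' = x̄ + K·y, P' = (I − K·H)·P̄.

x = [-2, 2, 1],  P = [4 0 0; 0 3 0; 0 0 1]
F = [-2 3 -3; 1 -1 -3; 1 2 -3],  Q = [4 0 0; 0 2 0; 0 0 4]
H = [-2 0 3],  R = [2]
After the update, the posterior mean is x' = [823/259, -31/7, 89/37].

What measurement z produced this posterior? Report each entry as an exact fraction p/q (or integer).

z = [1]

x̄ = F·x = [7, -7, -1]
P̄ = F·P·Fᵀ + Q = [56 -8 19; -8 18 7; 19 7 29]
S = H·P̄·Hᵀ + R = [259]
K = P̄·Hᵀ·S⁻¹ = [-55/259; 1/7; 7/37]
x' − x̄ = [-990/259, 18/7, 126/37] = K·y
y = (KᵀK)⁻¹·Kᵀ·(x' − x̄) = [18]
z = y + H·x̄ = [18] + [-17] = [1]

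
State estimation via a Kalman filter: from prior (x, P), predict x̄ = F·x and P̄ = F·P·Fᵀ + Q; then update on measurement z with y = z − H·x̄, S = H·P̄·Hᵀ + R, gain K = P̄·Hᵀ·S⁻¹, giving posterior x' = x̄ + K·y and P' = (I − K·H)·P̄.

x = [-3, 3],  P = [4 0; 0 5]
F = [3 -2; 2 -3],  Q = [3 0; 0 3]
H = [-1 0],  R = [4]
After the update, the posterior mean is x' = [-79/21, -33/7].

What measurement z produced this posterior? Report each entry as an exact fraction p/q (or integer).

z = [3]

x̄ = F·x = [-15, -15]
P̄ = F·P·Fᵀ + Q = [59 54; 54 64]
S = H·P̄·Hᵀ + R = [63]
K = P̄·Hᵀ·S⁻¹ = [-59/63; -6/7]
x' − x̄ = [236/21, 72/7] = K·y
y = (KᵀK)⁻¹·Kᵀ·(x' − x̄) = [-12]
z = y + H·x̄ = [-12] + [15] = [3]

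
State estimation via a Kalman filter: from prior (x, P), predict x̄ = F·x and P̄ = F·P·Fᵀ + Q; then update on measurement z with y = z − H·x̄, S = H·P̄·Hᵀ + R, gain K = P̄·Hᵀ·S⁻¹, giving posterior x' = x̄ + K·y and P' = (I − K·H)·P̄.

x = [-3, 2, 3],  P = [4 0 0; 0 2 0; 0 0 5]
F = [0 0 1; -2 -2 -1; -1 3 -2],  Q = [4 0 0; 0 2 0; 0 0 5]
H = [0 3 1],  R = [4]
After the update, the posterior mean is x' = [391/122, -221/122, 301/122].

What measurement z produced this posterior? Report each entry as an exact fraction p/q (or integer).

x̄ = F·x = [3, -1, 3]
P̄ = F·P·Fᵀ + Q = [9 -5 -10; -5 31 6; -10 6 47]
S = H·P̄·Hᵀ + R = [366]
K = P̄·Hᵀ·S⁻¹ = [-25/366; 33/122; 65/366]
x' − x̄ = [25/122, -99/122, -65/122] = K·y
y = (KᵀK)⁻¹·Kᵀ·(x' − x̄) = [-3]
z = y + H·x̄ = [-3] + [0] = [-3]

z = [-3]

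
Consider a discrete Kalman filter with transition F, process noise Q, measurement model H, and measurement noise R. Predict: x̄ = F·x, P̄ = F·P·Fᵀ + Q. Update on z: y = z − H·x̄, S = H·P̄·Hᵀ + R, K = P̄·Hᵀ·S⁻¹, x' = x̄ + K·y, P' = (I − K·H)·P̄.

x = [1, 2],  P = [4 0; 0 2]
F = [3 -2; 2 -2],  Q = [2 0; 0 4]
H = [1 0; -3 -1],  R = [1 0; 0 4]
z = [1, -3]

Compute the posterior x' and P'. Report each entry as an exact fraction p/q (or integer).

x̄ = F·x = [-1, -2]
P̄ = F·P·Fᵀ + Q = [46 32; 32 28]
y = z − H·x̄ = [2, -8]
S = H·P̄·Hᵀ + R = [47 -170; -170 638]
K = P̄·Hᵀ·S⁻¹ = [224/543 -85/543; -332/543 -194/543]
x' = x̄ + K·y = [195/181, -66/181]
P' = (I − K·H)·P̄ = [224/543 -332/543; -332/543 1772/543]

x' = [195/181, -66/181]
P' = [224/543 -332/543; -332/543 1772/543]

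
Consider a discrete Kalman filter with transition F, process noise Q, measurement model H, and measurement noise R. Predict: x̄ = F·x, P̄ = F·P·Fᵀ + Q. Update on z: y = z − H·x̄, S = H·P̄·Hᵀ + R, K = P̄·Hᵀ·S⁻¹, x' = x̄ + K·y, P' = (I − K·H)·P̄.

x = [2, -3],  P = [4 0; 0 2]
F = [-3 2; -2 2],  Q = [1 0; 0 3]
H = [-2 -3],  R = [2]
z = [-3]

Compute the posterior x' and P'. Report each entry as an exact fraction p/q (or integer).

x' = [894/809, 175/809]
P' = [1809/809 -1082/809; -1082/809 818/809]

x̄ = F·x = [-12, -10]
P̄ = F·P·Fᵀ + Q = [45 32; 32 27]
y = z − H·x̄ = [-57]
S = H·P̄·Hᵀ + R = [809]
K = P̄·Hᵀ·S⁻¹ = [-186/809; -145/809]
x' = x̄ + K·y = [894/809, 175/809]
P' = (I − K·H)·P̄ = [1809/809 -1082/809; -1082/809 818/809]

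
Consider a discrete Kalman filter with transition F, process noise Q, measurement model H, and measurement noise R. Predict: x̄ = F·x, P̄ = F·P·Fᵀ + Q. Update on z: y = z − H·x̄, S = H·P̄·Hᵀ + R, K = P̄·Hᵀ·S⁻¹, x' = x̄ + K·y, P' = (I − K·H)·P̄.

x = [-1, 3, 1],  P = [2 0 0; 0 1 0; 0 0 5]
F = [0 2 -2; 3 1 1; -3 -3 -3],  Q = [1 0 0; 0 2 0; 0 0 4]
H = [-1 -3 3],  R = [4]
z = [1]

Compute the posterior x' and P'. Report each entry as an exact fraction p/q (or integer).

x' = [8097/1403, -4827/1403, -1707/1403]
P' = [30034/1403 1414/1403 11520/1403; 1414/1403 4794/1403 5028/1403; 11520/1403 5028/1403 9284/1403]

x̄ = F·x = [4, 1, -9]
P̄ = F·P·Fᵀ + Q = [25 -8 24; -8 26 -36; 24 -36 76]
y = z − H·x̄ = [35]
S = H·P̄·Hᵀ + R = [1403]
K = P̄·Hᵀ·S⁻¹ = [71/1403; -178/1403; 312/1403]
x' = x̄ + K·y = [8097/1403, -4827/1403, -1707/1403]
P' = (I − K·H)·P̄ = [30034/1403 1414/1403 11520/1403; 1414/1403 4794/1403 5028/1403; 11520/1403 5028/1403 9284/1403]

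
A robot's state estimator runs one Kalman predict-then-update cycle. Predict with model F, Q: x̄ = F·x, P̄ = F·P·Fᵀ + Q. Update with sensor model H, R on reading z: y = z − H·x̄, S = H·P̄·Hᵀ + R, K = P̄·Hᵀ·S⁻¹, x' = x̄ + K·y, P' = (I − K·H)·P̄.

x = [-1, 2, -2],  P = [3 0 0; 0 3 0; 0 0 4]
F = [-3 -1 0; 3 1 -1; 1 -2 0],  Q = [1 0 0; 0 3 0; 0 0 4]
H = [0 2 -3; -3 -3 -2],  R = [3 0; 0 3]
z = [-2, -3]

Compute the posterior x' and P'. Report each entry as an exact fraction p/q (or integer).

x̄ = F·x = [1, 1, -5]
P̄ = F·P·Fᵀ + Q = [31 -30 -3; -30 37 3; -3 3 19]
y = z − H·x̄ = [-19, -7]
S = H·P̄·Hᵀ + R = [286 60; 60 151]
K = P̄·Hᵀ·S⁻¹ = [-7881/39586 1959/19793; 11435/39586 -5811/19793; -5421/39586 -3904/19793]
x' = x̄ + K·y = [161899/39586, -96325/39586, -40275/39586]
P' = (I − K·H)·P̄ = [813481/39586 -569529/39586 -371805/39586; -569529/39586 407613/39586 260307/39586; -371805/39586 260307/39586 178959/39586]

x' = [161899/39586, -96325/39586, -40275/39586]
P' = [813481/39586 -569529/39586 -371805/39586; -569529/39586 407613/39586 260307/39586; -371805/39586 260307/39586 178959/39586]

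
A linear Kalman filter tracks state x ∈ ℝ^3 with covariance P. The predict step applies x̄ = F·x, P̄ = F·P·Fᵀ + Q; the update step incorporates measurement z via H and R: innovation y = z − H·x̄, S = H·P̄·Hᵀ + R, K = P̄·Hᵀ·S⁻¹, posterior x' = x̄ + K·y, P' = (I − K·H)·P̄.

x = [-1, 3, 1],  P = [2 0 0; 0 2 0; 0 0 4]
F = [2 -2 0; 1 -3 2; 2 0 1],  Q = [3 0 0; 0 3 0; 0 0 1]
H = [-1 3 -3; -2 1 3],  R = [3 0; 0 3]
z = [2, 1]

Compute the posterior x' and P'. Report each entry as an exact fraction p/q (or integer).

x̄ = F·x = [-8, -8, -1]
P̄ = F·P·Fᵀ + Q = [19 16 8; 16 39 12; 8 12 13]
y = z − H·x̄ = [15, -4]
S = H·P̄·Hᵀ + R = [226 22; 22 147]
K = P̄·Hᵀ·S⁻¹ = [691/32738 171/16369; 8609/32738 4144/16369; -2387/32738 4076/16369]
x' = x̄ + K·y = [-252907/32738, -165921/32738, -101151/32738]
P' = (I − K·H)·P̄ = [617883/32738 464187/32738 257535/32738; 464187/32738 360813/32738 197475/32738; 257535/32738 197475/32738 114017/32738]

x' = [-252907/32738, -165921/32738, -101151/32738]
P' = [617883/32738 464187/32738 257535/32738; 464187/32738 360813/32738 197475/32738; 257535/32738 197475/32738 114017/32738]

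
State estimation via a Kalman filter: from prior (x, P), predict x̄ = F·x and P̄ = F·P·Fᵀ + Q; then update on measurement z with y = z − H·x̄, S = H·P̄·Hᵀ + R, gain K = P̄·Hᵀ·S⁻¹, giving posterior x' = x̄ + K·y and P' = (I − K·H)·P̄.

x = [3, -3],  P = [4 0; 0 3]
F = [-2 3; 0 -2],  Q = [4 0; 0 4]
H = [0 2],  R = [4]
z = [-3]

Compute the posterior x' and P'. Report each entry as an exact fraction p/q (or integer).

x̄ = F·x = [-15, 6]
P̄ = F·P·Fᵀ + Q = [47 -18; -18 16]
y = z − H·x̄ = [-15]
S = H·P̄·Hᵀ + R = [68]
K = P̄·Hᵀ·S⁻¹ = [-9/17; 8/17]
x' = x̄ + K·y = [-120/17, -18/17]
P' = (I − K·H)·P̄ = [475/17 -18/17; -18/17 16/17]

x' = [-120/17, -18/17]
P' = [475/17 -18/17; -18/17 16/17]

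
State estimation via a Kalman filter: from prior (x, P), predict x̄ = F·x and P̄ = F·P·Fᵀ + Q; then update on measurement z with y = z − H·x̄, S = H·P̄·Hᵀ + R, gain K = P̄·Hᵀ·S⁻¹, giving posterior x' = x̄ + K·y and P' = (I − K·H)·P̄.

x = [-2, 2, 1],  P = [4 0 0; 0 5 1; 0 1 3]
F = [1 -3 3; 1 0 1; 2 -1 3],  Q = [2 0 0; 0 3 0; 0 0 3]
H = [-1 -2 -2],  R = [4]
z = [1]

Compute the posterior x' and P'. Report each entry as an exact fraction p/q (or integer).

x̄ = F·x = [-5, -1, -3]
P̄ = F·P·Fᵀ + Q = [60 10 38; 10 10 16; 38 16 45]
y = z − H·x̄ = [-12]
S = H·P̄·Hᵀ + R = [604]
K = P̄·Hᵀ·S⁻¹ = [-39/151; -31/302; -40/151]
x' = x̄ + K·y = [-287/151, 35/151, 27/151]
P' = (I − K·H)·P̄ = [2976/151 -908/151 -502/151; -908/151 549/151 -64/151; -502/151 -64/151 395/151]

x' = [-287/151, 35/151, 27/151]
P' = [2976/151 -908/151 -502/151; -908/151 549/151 -64/151; -502/151 -64/151 395/151]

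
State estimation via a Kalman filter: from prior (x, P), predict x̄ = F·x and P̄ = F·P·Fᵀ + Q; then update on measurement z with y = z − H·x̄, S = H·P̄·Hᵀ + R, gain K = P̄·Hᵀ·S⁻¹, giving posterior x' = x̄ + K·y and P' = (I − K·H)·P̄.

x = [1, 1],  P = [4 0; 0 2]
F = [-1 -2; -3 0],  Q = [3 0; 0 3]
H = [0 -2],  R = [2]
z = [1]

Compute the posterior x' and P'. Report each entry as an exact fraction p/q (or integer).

x̄ = F·x = [-3, -3]
P̄ = F·P·Fᵀ + Q = [15 12; 12 39]
y = z − H·x̄ = [-5]
S = H·P̄·Hᵀ + R = [158]
K = P̄·Hᵀ·S⁻¹ = [-12/79; -39/79]
x' = x̄ + K·y = [-177/79, -42/79]
P' = (I − K·H)·P̄ = [897/79 12/79; 12/79 39/79]

x' = [-177/79, -42/79]
P' = [897/79 12/79; 12/79 39/79]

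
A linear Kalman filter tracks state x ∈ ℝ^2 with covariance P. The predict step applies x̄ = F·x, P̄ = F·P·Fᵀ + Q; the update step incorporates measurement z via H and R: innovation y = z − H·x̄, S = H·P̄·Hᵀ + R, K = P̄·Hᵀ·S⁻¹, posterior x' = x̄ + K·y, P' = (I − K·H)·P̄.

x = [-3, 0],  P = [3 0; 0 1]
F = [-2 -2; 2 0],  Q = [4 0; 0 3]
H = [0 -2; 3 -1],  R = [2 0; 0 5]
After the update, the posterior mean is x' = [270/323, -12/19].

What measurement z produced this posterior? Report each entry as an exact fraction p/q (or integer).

z = [1, 3]

x̄ = F·x = [6, -6]
P̄ = F·P·Fᵀ + Q = [20 -12; -12 15]
S = H·P̄·Hᵀ + R = [62 102; 102 272]
K = P̄·Hᵀ·S⁻¹ = [-12/95 504/1615; -87/190 -3/190]
x' − x̄ = [-1668/323, 102/19] = K·y
y = (KᵀK)⁻¹·Kᵀ·(x' − x̄) = [-11, -21]
z = y + H·x̄ = [-11, -21] + [12, 24] = [1, 3]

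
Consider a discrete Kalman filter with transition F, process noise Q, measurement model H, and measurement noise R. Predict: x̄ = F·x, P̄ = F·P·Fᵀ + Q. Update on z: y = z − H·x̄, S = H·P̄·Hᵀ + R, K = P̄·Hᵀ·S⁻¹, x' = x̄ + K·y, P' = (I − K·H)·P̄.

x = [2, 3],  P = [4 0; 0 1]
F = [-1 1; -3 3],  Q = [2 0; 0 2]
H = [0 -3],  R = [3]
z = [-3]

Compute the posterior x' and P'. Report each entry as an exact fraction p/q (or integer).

x̄ = F·x = [1, 3]
P̄ = F·P·Fᵀ + Q = [7 15; 15 47]
y = z − H·x̄ = [6]
S = H·P̄·Hᵀ + R = [426]
K = P̄·Hᵀ·S⁻¹ = [-15/142; -47/142]
x' = x̄ + K·y = [26/71, 72/71]
P' = (I − K·H)·P̄ = [319/142 15/142; 15/142 47/142]

x' = [26/71, 72/71]
P' = [319/142 15/142; 15/142 47/142]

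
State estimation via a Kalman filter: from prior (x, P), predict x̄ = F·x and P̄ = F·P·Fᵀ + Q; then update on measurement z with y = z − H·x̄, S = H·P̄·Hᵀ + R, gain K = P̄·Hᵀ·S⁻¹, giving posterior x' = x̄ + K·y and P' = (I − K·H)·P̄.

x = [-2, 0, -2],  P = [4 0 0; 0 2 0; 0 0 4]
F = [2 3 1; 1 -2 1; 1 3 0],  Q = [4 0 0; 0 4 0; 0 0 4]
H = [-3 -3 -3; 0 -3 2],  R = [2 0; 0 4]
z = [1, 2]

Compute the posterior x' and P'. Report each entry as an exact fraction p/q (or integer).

x' = [-246/767, -3700/8437, 3394/8437]
P' = [7472/2301 -3002/2301 -4204/2301; -3002/2301 18166/25311 15926/25311; -4204/2301 15926/25311 31936/25311]

x̄ = F·x = [-6, -4, -2]
P̄ = F·P·Fᵀ + Q = [42 0 26; 0 20 -8; 26 -8 26]
y = z − H·x̄ = [-35, -6]
S = H·P̄·Hᵀ + R = [1118 -156; -156 384]
K = P̄·Hᵀ·S⁻¹ = [-133/767 23/354; -535/8437 -871/3894; -809/8437 619/3894]
x' = x̄ + K·y = [-246/767, -3700/8437, 3394/8437]
P' = (I − K·H)·P̄ = [7472/2301 -3002/2301 -4204/2301; -3002/2301 18166/25311 15926/25311; -4204/2301 15926/25311 31936/25311]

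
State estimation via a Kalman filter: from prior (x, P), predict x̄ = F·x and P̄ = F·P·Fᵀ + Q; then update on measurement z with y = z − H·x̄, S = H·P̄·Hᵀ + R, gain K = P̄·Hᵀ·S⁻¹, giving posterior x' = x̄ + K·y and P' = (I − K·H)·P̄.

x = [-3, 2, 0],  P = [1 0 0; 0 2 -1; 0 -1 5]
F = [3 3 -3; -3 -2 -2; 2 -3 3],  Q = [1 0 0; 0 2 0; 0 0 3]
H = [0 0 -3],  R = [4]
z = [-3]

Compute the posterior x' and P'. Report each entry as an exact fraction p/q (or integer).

x̄ = F·x = [-3, 5, -12]
P̄ = F·P·Fᵀ + Q = [91 9 -75; 9 31 -24; -75 -24 88]
y = z − H·x̄ = [-39]
S = H·P̄·Hᵀ + R = [796]
K = P̄·Hᵀ·S⁻¹ = [225/796; 18/199; -66/199]
x' = x̄ + K·y = [-11163/796, 293/199, 186/199]
P' = (I − K·H)·P̄ = [21811/796 -2259/199 -75/199; -2259/199 4873/199 -24/199; -75/199 -24/199 88/199]

x' = [-11163/796, 293/199, 186/199]
P' = [21811/796 -2259/199 -75/199; -2259/199 4873/199 -24/199; -75/199 -24/199 88/199]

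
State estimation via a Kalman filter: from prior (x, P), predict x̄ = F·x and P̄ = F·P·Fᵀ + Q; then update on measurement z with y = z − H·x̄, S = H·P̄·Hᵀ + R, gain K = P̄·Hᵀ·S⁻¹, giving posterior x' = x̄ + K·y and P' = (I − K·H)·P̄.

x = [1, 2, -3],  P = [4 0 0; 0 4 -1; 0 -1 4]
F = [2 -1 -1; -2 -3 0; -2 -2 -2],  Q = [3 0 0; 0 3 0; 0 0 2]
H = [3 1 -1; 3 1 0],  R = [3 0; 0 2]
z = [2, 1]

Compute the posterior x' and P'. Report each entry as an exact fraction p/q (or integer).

x̄ = F·x = [3, -8, 0]
P̄ = F·P·Fᵀ + Q = [25 -7 -4; -7 55 34; -4 34 42]
y = z − H·x̄ = [1, 0]
S = H·P̄·Hᵀ + R = [239 216; 216 240]
K = P̄·Hᵀ·S⁻¹ = [54/223 175/2676; -153/223 4063/5352; -199/223 4789/5352]
x' = x̄ + K·y = [723/223, -1937/223, -199/223]
P' = (I − K·H)·P̄ = [2086/669 -12341/1338 -797/1338; -12341/1338 78109/2676 9571/2676; -797/1338 9571/2676 11953/2676]

x' = [723/223, -1937/223, -199/223]
P' = [2086/669 -12341/1338 -797/1338; -12341/1338 78109/2676 9571/2676; -797/1338 9571/2676 11953/2676]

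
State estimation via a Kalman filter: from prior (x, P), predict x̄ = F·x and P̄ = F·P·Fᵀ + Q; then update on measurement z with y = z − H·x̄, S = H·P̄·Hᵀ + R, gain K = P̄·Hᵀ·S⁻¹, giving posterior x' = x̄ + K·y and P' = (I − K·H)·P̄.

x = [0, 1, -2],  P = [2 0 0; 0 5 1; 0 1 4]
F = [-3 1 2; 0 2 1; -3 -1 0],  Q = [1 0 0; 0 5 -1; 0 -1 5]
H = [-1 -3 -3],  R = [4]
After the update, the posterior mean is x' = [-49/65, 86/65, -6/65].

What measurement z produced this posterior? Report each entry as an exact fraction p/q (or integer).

x̄ = F·x = [-3, 0, -1]
P̄ = F·P·Fᵀ + Q = [44 23 11; 23 33 -12; 11 -12 28]
S = H·P̄·Hᵀ + R = [585]
K = P̄·Hᵀ·S⁻¹ = [-146/585; -86/585; -59/585]
x' − x̄ = [146/65, 86/65, 59/65] = K·y
y = (KᵀK)⁻¹·Kᵀ·(x' − x̄) = [-9]
z = y + H·x̄ = [-9] + [6] = [-3]

z = [-3]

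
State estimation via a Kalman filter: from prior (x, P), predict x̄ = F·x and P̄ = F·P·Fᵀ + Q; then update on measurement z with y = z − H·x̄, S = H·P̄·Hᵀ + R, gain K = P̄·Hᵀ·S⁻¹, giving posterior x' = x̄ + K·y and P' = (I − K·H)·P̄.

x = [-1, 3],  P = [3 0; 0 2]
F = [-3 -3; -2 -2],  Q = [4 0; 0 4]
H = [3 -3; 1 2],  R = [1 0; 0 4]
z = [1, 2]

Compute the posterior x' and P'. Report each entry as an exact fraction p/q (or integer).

x̄ = F·x = [-6, -4]
P̄ = F·P·Fᵀ + Q = [49 30; 30 24]
y = z − H·x̄ = [7, 16]
S = H·P̄·Hᵀ + R = [118 93; 93 269]
K = P̄·Hᵀ·S⁻¹ = [5196/23093 7561/23093; -2412/23093 7530/23093]
x' = x̄ + K·y = [18790/23093, 11224/23093]
P' = (I − K·H)·P̄ = [11236/23093 9504/23093; 9504/23093 10308/23093]

x' = [18790/23093, 11224/23093]
P' = [11236/23093 9504/23093; 9504/23093 10308/23093]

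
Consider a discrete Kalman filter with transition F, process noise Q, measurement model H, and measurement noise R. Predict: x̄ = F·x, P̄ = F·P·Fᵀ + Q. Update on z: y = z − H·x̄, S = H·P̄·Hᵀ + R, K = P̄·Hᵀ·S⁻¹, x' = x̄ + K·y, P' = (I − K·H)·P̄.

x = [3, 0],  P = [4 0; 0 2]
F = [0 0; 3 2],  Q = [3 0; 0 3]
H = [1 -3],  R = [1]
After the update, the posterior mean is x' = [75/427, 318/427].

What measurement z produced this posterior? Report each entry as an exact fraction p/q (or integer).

z = [-2]

x̄ = F·x = [0, 9]
P̄ = F·P·Fᵀ + Q = [3 0; 0 47]
S = H·P̄·Hᵀ + R = [427]
K = P̄·Hᵀ·S⁻¹ = [3/427; -141/427]
x' − x̄ = [75/427, -3525/427] = K·y
y = (KᵀK)⁻¹·Kᵀ·(x' − x̄) = [25]
z = y + H·x̄ = [25] + [-27] = [-2]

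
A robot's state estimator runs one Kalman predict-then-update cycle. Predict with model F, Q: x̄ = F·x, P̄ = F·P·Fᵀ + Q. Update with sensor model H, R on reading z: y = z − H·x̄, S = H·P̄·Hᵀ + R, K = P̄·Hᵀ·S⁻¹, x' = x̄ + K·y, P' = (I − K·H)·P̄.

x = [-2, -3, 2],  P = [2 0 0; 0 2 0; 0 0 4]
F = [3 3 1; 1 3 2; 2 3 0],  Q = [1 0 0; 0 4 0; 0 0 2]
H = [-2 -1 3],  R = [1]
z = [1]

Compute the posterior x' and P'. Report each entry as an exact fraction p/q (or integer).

x' = [-459/31, -917/93, -1195/93]
P' = [1079/31 688/31 946/31; 688/31 2276/93 2122/93; 946/31 2122/93 2600/93]

x̄ = F·x = [-13, -7, -13]
P̄ = F·P·Fᵀ + Q = [41 32 30; 32 40 22; 30 22 28]
y = z − H·x̄ = [7]
S = H·P̄·Hᵀ + R = [93]
K = P̄·Hᵀ·S⁻¹ = [-8/31; -38/93; 2/93]
x' = x̄ + K·y = [-459/31, -917/93, -1195/93]
P' = (I − K·H)·P̄ = [1079/31 688/31 946/31; 688/31 2276/93 2122/93; 946/31 2122/93 2600/93]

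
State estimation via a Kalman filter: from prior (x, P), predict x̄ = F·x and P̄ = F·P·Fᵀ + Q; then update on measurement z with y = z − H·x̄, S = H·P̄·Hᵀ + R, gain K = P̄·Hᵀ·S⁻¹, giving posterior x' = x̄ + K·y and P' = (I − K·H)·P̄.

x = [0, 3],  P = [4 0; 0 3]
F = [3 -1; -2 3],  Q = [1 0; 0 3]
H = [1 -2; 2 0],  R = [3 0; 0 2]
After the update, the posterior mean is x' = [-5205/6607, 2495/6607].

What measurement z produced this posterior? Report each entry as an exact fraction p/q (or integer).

x̄ = F·x = [-3, 9]
P̄ = F·P·Fᵀ + Q = [40 -33; -33 46]
S = H·P̄·Hᵀ + R = [359 212; 212 162]
K = P̄·Hᵀ·S⁻¹ = [106/6607 3124/6607; -3129/6607 1403/6607]
x' − x̄ = [14616/6607, -56968/6607] = K·y
y = (KᵀK)⁻¹·Kᵀ·(x' − x̄) = [20, 4]
z = y + H·x̄ = [20, 4] + [-21, -6] = [-1, -2]

z = [-1, -2]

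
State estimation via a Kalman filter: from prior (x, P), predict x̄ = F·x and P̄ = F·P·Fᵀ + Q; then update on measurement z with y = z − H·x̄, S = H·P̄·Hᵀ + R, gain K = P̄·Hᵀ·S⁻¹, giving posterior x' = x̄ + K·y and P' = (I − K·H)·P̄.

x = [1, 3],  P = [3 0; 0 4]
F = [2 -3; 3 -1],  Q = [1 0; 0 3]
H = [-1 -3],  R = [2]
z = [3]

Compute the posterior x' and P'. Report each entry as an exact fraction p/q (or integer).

x̄ = F·x = [-7, 0]
P̄ = F·P·Fᵀ + Q = [49 30; 30 34]
y = z − H·x̄ = [-4]
S = H·P̄·Hᵀ + R = [537]
K = P̄·Hᵀ·S⁻¹ = [-139/537; -44/179]
x' = x̄ + K·y = [-3203/537, 176/179]
P' = (I − K·H)·P̄ = [6992/537 -746/179; -746/179 278/179]

x' = [-3203/537, 176/179]
P' = [6992/537 -746/179; -746/179 278/179]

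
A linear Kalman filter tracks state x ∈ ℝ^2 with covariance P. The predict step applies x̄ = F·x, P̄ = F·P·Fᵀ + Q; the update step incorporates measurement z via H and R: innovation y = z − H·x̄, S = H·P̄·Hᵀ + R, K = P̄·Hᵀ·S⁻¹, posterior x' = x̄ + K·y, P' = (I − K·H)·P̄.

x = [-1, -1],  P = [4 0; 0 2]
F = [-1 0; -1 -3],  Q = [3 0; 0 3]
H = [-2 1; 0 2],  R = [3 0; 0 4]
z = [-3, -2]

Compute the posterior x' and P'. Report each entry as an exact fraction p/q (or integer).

x' = [741/751, -636/751]
P' = [657/751 330/751; 330/751 711/751]

x̄ = F·x = [1, 4]
P̄ = F·P·Fᵀ + Q = [7 4; 4 25]
y = z − H·x̄ = [-5, -10]
S = H·P̄·Hᵀ + R = [40 34; 34 104]
K = P̄·Hᵀ·S⁻¹ = [-328/751 165/751; 17/751 711/1502]
x' = x̄ + K·y = [741/751, -636/751]
P' = (I − K·H)·P̄ = [657/751 330/751; 330/751 711/751]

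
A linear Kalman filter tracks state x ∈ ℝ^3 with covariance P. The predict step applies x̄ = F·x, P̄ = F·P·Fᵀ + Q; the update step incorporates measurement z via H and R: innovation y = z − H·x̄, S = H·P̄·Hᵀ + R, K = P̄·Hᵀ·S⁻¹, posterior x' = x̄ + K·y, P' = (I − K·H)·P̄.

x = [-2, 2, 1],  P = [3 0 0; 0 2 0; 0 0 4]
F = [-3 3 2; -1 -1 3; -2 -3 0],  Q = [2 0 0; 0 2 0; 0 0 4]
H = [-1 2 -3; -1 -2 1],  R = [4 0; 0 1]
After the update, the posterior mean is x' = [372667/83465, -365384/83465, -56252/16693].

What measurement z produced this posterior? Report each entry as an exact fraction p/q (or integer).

z = [-3, 1]

x̄ = F·x = [14, 3, -2]
P̄ = F·P·Fᵀ + Q = [63 27 0; 27 43 12; 0 12 34]
S = H·P̄·Hᵀ + R = [293 -115; -115 330]
K = P̄·Hᵀ·S⁻¹ = [-3285/16693 -35316/83465; -805/16693 -26948/83465; -4918/16693 -1208/16693]
x' − x̄ = [-795843/83465, -615779/83465, -22866/16693] = K·y
y = (KᵀK)⁻¹·Kᵀ·(x' − x̄) = [-1, 23]
z = y + H·x̄ = [-1, 23] + [-2, -22] = [-3, 1]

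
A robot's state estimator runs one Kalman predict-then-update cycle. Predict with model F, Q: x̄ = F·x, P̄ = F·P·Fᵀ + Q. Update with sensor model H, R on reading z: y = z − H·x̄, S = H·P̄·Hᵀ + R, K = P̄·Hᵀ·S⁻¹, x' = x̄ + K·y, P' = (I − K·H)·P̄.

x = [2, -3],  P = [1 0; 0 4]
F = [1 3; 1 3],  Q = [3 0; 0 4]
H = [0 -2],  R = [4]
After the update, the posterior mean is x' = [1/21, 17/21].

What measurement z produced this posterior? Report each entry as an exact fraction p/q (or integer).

z = [-2]

x̄ = F·x = [-7, -7]
P̄ = F·P·Fᵀ + Q = [40 37; 37 41]
S = H·P̄·Hᵀ + R = [168]
K = P̄·Hᵀ·S⁻¹ = [-37/84; -41/84]
x' − x̄ = [148/21, 164/21] = K·y
y = (KᵀK)⁻¹·Kᵀ·(x' − x̄) = [-16]
z = y + H·x̄ = [-16] + [14] = [-2]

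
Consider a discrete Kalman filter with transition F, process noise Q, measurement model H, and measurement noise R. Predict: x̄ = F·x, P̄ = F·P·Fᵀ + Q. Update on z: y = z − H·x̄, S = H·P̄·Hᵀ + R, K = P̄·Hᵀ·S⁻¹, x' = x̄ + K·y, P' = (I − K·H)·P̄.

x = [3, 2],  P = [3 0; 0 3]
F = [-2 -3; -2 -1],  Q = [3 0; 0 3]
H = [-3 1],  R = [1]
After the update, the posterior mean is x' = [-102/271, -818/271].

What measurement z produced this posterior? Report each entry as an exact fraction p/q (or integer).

x̄ = F·x = [-12, -8]
P̄ = F·P·Fᵀ + Q = [42 21; 21 18]
S = H·P̄·Hᵀ + R = [271]
K = P̄·Hᵀ·S⁻¹ = [-105/271; -45/271]
x' − x̄ = [3150/271, 1350/271] = K·y
y = (KᵀK)⁻¹·Kᵀ·(x' − x̄) = [-30]
z = y + H·x̄ = [-30] + [28] = [-2]

z = [-2]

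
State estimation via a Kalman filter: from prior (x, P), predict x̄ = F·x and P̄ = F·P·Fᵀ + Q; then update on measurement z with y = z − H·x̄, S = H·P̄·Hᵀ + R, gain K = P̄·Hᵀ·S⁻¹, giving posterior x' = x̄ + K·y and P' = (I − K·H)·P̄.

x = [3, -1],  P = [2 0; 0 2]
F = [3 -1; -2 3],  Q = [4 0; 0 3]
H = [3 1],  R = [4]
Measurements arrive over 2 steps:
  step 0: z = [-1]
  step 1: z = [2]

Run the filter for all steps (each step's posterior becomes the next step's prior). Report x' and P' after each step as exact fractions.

step 0: x' = [74/47, -719/141], P' = [156/47 -396/47; -396/47 3464/141]
step 1: x' = [105863/28995, -84837/9665], P' = [369704/28995 -343256/9665; -343256/9665 988332/9665]

step 0: x̄ = F·x = [10, -9]
step 0: P̄ = F·P·Fᵀ + Q = [24 -18; -18 29]
step 0: y = z − H·x̄ = [-22]
step 0: S = H·P̄·Hᵀ + R = [141]
step 0: K = P̄·Hᵀ·S⁻¹ = [18/47; -25/141]
step 0: x' = x̄ + K·y = [74/47, -719/141]
step 0: P' = (I − K·H)·P̄ = [156/47 -396/47; -396/47 3464/141]
step 1: x̄ = F·x = [1385/141, -867/47]
step 1: P̄ = F·P·Fᵀ + Q = [15368/141 -8756/47; -8756/47 15909/47]
step 1: y = z − H·x̄ = [-424/47]
step 1: S = H·P̄·Hᵀ + R = [9665/47]
step 1: K = P̄·Hᵀ·S⁻¹ = [6612/9665; -10359/9665]
step 1: x' = x̄ + K·y = [105863/28995, -84837/9665]
step 1: P' = (I − K·H)·P̄ = [369704/28995 -343256/9665; -343256/9665 988332/9665]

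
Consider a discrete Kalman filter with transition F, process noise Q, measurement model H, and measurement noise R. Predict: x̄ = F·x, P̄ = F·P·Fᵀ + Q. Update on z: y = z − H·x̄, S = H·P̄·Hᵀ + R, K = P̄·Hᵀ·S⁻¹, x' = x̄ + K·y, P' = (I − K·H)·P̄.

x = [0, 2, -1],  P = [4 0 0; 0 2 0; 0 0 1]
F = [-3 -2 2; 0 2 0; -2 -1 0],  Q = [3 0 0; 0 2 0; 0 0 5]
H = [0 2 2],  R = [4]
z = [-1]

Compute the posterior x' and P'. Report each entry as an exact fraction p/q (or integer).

x' = [-103/13, 89/26, -199/52]
P' = [463/13 -164/13 174/13; -164/13 112/13 -109/13; 174/13 -109/13 237/26]

x̄ = F·x = [-6, 4, -2]
P̄ = F·P·Fᵀ + Q = [51 -8 28; -8 10 -4; 28 -4 23]
y = z − H·x̄ = [-5]
S = H·P̄·Hᵀ + R = [104]
K = P̄·Hᵀ·S⁻¹ = [5/13; 3/26; 19/52]
x' = x̄ + K·y = [-103/13, 89/26, -199/52]
P' = (I − K·H)·P̄ = [463/13 -164/13 174/13; -164/13 112/13 -109/13; 174/13 -109/13 237/26]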